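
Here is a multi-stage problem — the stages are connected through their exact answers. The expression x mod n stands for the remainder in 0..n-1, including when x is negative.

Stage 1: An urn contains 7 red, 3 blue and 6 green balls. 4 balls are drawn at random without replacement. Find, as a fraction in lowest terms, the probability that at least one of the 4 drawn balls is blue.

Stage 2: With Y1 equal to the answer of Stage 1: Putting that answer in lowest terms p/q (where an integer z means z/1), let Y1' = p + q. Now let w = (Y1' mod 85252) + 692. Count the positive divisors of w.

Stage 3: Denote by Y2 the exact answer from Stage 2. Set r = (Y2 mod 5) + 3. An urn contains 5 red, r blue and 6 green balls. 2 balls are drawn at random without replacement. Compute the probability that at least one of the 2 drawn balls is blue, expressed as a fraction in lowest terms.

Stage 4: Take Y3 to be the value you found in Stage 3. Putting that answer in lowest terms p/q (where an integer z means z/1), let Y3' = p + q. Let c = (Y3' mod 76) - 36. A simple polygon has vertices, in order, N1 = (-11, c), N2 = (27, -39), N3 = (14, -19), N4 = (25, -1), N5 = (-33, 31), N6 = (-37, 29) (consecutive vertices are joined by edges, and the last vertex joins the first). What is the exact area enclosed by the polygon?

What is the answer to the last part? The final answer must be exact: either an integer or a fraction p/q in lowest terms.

1503

Stage 1: total draws C(16,4) = 1820; complement C(13,4) = 715; favorable 1820 - 715 = 1105; P = 17/28; answer 17/28
Stage 2: Y1 = 17/28; threaded value p + q = 45; w = 737; 737 = 11 * 67; number of divisors = (1+1) * (1+1) = 4; answer 4
Stage 3: Y2 = 4; r = 7; total draws C(18,2) = 153; complement C(11,2) = 55; favorable 153 - 55 = 98; P = 98/153; answer 98/153
Stage 4: Y3 = 98/153; threaded value p + q = 251; c = -13; cross terms: (-11*-39 - 27*-13)=780, (27*-19 - 14*-39)=33, (14*-1 - 25*-19)=461, (25*31 - -33*-1)=742, (-33*29 - -37*31)=190, (-37*-13 - -11*29)=800; twice the area = |3006| = 3006; area = 1503; answer 1503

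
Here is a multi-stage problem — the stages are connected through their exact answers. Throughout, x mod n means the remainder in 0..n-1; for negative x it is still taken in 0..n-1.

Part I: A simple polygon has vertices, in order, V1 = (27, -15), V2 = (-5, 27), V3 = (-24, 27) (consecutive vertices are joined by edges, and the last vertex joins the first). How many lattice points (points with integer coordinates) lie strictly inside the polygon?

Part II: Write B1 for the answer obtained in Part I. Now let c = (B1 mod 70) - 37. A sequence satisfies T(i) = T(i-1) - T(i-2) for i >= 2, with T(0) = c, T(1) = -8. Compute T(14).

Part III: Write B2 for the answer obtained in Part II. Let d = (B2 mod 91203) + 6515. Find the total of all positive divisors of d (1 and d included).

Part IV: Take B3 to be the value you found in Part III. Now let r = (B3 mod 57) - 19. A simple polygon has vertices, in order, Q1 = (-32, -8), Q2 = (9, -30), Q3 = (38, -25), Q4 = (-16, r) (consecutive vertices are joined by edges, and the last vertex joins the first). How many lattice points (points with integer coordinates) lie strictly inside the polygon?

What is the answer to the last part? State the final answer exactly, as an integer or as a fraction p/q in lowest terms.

Part I: cross terms: (27*27 - -5*-15)=654, (-5*27 - -24*27)=513, (-24*-15 - 27*27)=-369; twice the area = |798| = 798; area = 399; boundary points = 2 + 19 + 3 = 24; strictly interior points = area - boundary/2 + 1 = 388; answer 388
Part II: B1 = 388; c = 1; T(2) = 1*(-8) - 1*(1) = -9; iterating: T(2)=-9, T(3)=-1, T(4)=8, T(5)=9, T(6)=1, T(7)=-8, T(8)=-9, T(9)=-1, T(10)=8, T(11)=9, T(12)=1, T(13)=-8, T(14)=-9; answer -9
Part III: B2 = -9; d = 97709; 97709 = 199 * 491; sigma = (1 + 199) * (1 + 491) = 200 * 492 = 98400; answer 98400
Part IV: B3 = 98400; r = -1; cross terms: (-32*-30 - 9*-8)=1032, (9*-25 - 38*-30)=915, (38*-1 - -16*-25)=-438, (-16*-8 - -32*-1)=96; twice the area = |1605| = 1605; area = 1605/2; boundary points = 1 + 1 + 6 + 1 = 9; strictly interior points = area - boundary/2 + 1 = 799; answer 799

799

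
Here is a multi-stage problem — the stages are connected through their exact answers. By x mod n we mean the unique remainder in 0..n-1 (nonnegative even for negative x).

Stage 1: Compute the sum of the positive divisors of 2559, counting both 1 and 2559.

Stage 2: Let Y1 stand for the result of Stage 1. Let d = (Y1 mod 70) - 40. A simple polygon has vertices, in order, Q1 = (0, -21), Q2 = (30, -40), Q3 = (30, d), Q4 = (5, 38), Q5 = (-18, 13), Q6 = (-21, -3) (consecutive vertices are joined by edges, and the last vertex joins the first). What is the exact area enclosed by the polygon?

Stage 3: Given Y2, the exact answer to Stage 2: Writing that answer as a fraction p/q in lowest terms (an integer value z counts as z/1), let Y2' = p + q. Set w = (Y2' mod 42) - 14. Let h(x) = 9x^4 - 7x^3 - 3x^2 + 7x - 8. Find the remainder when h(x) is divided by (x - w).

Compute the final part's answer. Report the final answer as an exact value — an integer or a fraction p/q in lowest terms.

526

Stage 1: 2559 = 3 * 853; sigma = (1 + 3) * (1 + 853) = 4 * 854 = 3416; answer 3416
Stage 2: Y1 = 3416; d = 16; cross terms: (0*-40 - 30*-21)=630, (30*16 - 30*-40)=1680, (30*38 - 5*16)=1060, (5*13 - -18*38)=749, (-18*-3 - -21*13)=327, (-21*-21 - 0*-3)=441; twice the area = |4887| = 4887; area = 4887/2; answer 4887/2
Stage 3: Y2 = 4887/2; threaded value p + q = 4889; w = 3; remainder = value at the root: 9*(3)^4 - 7*(3)^3 - 3*(3)^2 + 7*(3)^1 - 8 = (729) + (-189) + (-27) + (21) + (-8) = 526; answer 526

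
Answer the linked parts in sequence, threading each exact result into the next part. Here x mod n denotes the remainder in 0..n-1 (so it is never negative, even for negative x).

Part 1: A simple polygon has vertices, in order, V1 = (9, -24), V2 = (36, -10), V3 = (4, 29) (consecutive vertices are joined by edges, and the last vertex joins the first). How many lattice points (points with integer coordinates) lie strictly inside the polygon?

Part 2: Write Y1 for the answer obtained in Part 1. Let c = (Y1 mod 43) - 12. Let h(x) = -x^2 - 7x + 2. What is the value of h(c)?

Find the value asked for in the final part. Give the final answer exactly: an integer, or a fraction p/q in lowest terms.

Part 1: cross terms: (9*-10 - 36*-24)=774, (36*29 - 4*-10)=1084, (4*-24 - 9*29)=-357; twice the area = |1501| = 1501; area = 1501/2; boundary points = 1 + 1 + 1 = 3; strictly interior points = area - boundary/2 + 1 = 750; answer 750
Part 2: Y1 = 750; c = 7; -1*(7)^2 - 7*(7)^1 + 2 = (-49) + (-49) + (2) = -96; answer -96

-96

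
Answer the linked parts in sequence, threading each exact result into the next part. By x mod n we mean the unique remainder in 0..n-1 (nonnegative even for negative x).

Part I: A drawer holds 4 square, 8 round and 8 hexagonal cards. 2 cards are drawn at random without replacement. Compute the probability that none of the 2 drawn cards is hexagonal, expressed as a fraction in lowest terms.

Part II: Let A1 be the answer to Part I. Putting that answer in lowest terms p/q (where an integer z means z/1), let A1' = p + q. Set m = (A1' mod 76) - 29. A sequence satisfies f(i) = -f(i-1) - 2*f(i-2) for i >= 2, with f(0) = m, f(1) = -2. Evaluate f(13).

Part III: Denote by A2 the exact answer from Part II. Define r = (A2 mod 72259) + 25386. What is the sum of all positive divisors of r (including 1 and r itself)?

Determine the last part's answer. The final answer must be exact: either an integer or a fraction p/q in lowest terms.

41190

Part I: total draws C(20,2) = 190; favorable C(12,2) = 66; P = 33/95; answer 33/95
Part II: A1 = 33/95; threaded value p + q = 128; m = 23; f(2) = -1*(-2) - 2*(23) = -44; iterating: f(2)=-44, f(3)=48, f(4)=40, f(5)=-136, f(6)=56, f(7)=216, f(8)=-328, f(9)=-104, f(10)=760, f(11)=-552, f(12)=-968, f(13)=2072; answer 2072
Part III: A2 = 2072; r = 27458; 27458 = 2 * 13729; sigma = (1 + 2) * (1 + 13729) = 3 * 13730 = 41190; answer 41190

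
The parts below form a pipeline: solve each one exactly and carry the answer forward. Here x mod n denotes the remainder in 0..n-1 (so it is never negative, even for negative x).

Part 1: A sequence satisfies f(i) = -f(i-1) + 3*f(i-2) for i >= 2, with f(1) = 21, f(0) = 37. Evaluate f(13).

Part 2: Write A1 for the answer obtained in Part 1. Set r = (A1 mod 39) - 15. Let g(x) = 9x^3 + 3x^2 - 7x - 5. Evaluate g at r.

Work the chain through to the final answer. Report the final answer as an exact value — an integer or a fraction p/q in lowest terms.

Part 1: f(2) = -1*(21) + 3*(37) = 90; iterating: f(2)=90, f(3)=-27, f(4)=297, f(5)=-378, f(6)=1269, f(7)=-2403, f(8)=6210, f(9)=-13419, f(10)=32049, f(11)=-72306, f(12)=168453, f(13)=-385371; answer -385371
Part 2: A1 = -385371; r = 12; 9*(12)^3 + 3*(12)^2 - 7*(12)^1 - 5 = (15552) + (432) + (-84) + (-5) = 15895; answer 15895

15895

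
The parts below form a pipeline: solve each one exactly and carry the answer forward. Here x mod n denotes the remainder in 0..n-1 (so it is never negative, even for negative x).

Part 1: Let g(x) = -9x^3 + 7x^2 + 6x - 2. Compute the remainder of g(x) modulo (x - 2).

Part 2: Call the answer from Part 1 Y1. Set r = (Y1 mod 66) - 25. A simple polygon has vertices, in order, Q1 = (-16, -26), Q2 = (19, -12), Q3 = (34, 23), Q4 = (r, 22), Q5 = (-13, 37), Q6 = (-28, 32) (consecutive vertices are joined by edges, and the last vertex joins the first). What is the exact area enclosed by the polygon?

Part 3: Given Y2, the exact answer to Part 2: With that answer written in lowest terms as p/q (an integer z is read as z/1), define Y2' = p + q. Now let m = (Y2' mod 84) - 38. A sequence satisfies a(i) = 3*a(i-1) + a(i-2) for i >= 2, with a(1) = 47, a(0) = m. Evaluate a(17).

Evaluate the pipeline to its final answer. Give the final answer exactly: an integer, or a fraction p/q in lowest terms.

Part 1: remainder = value at the root: -9*(2)^3 + 7*(2)^2 + 6*(2)^1 - 2 = (-72) + (28) + (12) + (-2) = -34; answer -34
Part 2: Y1 = -34; r = 7; cross terms: (-16*-12 - 19*-26)=686, (19*23 - 34*-12)=845, (34*22 - 7*23)=587, (7*37 - -13*22)=545, (-13*32 - -28*37)=620, (-28*-26 - -16*32)=1240; twice the area = |4523| = 4523; area = 4523/2; answer 4523/2
Part 3: Y2 = 4523/2; threaded value p + q = 4525; m = 35; a(2) = 3*(47) + 1*(35) = 176; iterating: a(2)=176, a(3)=575, a(4)=1901, a(5)=6278, a(6)=20735, a(7)=68483, a(8)=226184, a(9)=747035, a(10)=2467289, a(11)=8148902, a(12)=26913995, a(13)=88890887, a(14)=293586656, a(15)=969650855, a(16)=3202539221, a(17)=10577268518; answer 10577268518

10577268518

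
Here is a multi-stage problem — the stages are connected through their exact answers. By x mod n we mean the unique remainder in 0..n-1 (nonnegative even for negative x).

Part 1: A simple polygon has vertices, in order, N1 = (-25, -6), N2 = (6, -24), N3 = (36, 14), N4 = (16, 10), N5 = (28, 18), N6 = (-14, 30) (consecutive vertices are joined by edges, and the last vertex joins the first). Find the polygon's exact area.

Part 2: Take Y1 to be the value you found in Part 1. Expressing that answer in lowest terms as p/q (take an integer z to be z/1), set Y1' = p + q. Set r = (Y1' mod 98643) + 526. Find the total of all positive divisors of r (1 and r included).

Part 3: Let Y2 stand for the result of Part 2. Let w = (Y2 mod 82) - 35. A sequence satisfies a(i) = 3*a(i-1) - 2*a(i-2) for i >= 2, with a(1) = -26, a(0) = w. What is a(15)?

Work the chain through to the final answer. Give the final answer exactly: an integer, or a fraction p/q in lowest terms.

-819176

Part 1: cross terms: (-25*-24 - 6*-6)=636, (6*14 - 36*-24)=948, (36*10 - 16*14)=136, (16*18 - 28*10)=8, (28*30 - -14*18)=1092, (-14*-6 - -25*30)=834; twice the area = |3654| = 3654; area = 1827; answer 1827
Part 2: Y1 = 1827; threaded value p + q = 1828; r = 2354; 2354 = 2 * 11 * 107; sigma = (1 + 2) * (1 + 11) * (1 + 107) = 3 * 12 * 108 = 3888; answer 3888
Part 3: Y2 = 3888; w = -1; a(2) = 3*(-26) - 2*(-1) = -76; iterating: a(2)=-76, a(3)=-176, a(4)=-376, a(5)=-776, a(6)=-1576, a(7)=-3176, a(8)=-6376, a(9)=-12776, a(10)=-25576, a(11)=-51176, a(12)=-102376, a(13)=-204776, a(14)=-409576, a(15)=-819176; answer -819176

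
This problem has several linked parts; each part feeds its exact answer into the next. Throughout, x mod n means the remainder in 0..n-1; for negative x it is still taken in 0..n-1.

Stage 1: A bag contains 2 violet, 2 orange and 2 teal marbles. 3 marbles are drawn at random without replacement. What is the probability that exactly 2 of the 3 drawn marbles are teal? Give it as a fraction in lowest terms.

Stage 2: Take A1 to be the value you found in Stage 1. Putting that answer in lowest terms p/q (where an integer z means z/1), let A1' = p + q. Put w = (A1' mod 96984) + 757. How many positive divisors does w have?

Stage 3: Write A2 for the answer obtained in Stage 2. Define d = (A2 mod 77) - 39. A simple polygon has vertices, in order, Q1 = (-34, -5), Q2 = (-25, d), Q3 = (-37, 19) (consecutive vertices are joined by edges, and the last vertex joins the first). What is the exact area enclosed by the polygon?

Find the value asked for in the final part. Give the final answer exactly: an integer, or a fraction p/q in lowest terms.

Stage 1: total draws C(6,3) = 20; favorable C(2,2)*C(4,1) = 4; P = 1/5; answer 1/5
Stage 2: A1 = 1/5; threaded value p + q = 6; w = 763; 763 = 7 * 109; number of divisors = (1+1) * (1+1) = 4; answer 4
Stage 3: A2 = 4; d = -35; cross terms: (-34*-35 - -25*-5)=1065, (-25*19 - -37*-35)=-1770, (-37*-5 - -34*19)=831; twice the area = |126| = 126; area = 63; answer 63

63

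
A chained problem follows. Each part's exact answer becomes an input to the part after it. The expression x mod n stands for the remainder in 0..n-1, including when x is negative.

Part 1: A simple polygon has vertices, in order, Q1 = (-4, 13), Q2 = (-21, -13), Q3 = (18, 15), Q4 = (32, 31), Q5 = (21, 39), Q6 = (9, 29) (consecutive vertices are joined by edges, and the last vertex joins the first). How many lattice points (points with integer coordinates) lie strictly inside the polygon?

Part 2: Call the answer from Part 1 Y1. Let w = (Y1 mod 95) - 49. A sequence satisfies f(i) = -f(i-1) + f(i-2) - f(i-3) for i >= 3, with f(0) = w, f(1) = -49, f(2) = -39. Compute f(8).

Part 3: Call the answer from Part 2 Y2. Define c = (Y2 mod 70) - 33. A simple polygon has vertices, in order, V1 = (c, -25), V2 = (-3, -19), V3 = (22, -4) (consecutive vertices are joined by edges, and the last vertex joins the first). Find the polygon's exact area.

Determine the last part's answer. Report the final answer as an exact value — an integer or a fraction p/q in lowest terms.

Part 1: cross terms: (-4*-13 - -21*13)=325, (-21*15 - 18*-13)=-81, (18*31 - 32*15)=78, (32*39 - 21*31)=597, (21*29 - 9*39)=258, (9*13 - -4*29)=233; twice the area = |1410| = 1410; area = 705; boundary points = 1 + 1 + 2 + 1 + 2 + 1 = 8; strictly interior points = area - boundary/2 + 1 = 702; answer 702
Part 2: Y1 = 702; w = -12; f(3) = -1*(-39) + 1*(-49) - 1*(-12) = 2; iterating: f(3)=2, f(4)=8, f(5)=33, f(6)=-27, f(7)=52, f(8)=-112; answer -112
Part 3: Y2 = -112; c = -5; cross terms: (-5*-19 - -3*-25)=20, (-3*-4 - 22*-19)=430, (22*-25 - -5*-4)=-570; twice the area = |-120| = 120; area = 60; answer 60

60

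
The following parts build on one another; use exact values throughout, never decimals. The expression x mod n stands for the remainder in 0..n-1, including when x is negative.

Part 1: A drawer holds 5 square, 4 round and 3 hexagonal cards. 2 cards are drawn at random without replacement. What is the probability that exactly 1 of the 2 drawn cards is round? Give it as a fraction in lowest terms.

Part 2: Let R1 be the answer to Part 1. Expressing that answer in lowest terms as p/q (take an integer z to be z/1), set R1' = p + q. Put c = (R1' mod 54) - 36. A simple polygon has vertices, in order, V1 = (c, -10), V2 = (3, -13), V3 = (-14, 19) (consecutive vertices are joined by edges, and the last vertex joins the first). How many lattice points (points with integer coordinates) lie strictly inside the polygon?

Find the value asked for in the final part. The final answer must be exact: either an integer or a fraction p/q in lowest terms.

Part 1: total draws C(12,2) = 66; favorable C(4,1)*C(8,1) = 32; P = 16/33; answer 16/33
Part 2: R1 = 16/33; threaded value p + q = 49; c = 13; cross terms: (13*-13 - 3*-10)=-139, (3*19 - -14*-13)=-125, (-14*-10 - 13*19)=-107; twice the area = |-371| = 371; area = 371/2; boundary points = 1 + 1 + 1 = 3; strictly interior points = area - boundary/2 + 1 = 185; answer 185

185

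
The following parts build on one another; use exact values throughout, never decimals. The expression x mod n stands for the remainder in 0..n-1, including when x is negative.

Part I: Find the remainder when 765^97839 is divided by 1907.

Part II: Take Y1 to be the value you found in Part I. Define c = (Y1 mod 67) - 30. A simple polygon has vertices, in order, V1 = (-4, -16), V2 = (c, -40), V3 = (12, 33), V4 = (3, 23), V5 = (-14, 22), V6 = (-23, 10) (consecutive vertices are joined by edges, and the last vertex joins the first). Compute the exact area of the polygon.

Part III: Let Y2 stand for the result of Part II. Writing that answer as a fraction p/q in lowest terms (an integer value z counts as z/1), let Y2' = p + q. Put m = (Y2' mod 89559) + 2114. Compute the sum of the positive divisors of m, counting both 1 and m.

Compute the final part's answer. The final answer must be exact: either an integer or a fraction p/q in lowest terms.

6240

Part I: squarings mod 1907: 765^1=765, 765^2=1683, 765^4=594, 765^8=41, 765^16=1681, 765^32=1494, 765^64=846, 765^128=591, 765^256=300, 765^512=371, 765^1024=337, 765^2048=1056, 765^4096=1448, 765^8192=911, 765^16384=376, 765^32768=258, 765^65536=1726; 765^97839 = 765^1 * 765^2 * 765^4 * 765^8 * 765^32 * 765^512 * 765^1024 * 765^2048 * 765^4096 * 765^8192 * 765^16384 * 765^65536 = 993 (mod 1907); answer 993
Part II: Y1 = 993; c = 25; cross terms: (-4*-40 - 25*-16)=560, (25*33 - 12*-40)=1305, (12*23 - 3*33)=177, (3*22 - -14*23)=388, (-14*10 - -23*22)=366, (-23*-16 - -4*10)=408; twice the area = |3204| = 3204; area = 1602; answer 1602
Part III: Y2 = 1602; threaded value p + q = 1603; m = 3717; 3717 = 3^2 * 7 * 59; sigma = (1 + 3 + 9) * (1 + 7) * (1 + 59) = 13 * 8 * 60 = 6240; answer 6240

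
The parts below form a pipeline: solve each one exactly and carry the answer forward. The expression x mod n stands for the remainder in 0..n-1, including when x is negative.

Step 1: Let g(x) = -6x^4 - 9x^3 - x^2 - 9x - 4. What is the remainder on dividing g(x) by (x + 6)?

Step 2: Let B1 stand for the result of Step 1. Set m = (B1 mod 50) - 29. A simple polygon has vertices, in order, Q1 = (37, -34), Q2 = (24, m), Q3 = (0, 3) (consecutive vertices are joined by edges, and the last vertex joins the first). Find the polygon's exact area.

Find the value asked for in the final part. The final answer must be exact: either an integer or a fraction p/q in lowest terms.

Step 1: remainder = value at the root: -6*(-6)^4 - 9*(-6)^3 - 1*(-6)^2 - 9*(-6)^1 - 4 = (-7776) + (1944) + (-36) + (54) + (-4) = -5818; answer -5818
Step 2: B1 = -5818; m = 3; cross terms: (37*3 - 24*-34)=927, (24*3 - 0*3)=72, (0*-34 - 37*3)=-111; twice the area = |888| = 888; area = 444; answer 444

444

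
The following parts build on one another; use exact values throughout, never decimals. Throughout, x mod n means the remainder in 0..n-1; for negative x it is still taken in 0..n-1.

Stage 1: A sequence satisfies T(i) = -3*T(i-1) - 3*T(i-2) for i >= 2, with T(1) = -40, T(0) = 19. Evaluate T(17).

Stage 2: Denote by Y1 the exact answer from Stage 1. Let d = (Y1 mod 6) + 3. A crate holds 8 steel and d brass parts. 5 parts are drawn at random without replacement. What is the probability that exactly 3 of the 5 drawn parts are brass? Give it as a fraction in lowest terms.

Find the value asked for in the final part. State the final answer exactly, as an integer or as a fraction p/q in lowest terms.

Stage 1: T(2) = -3*(-40) - 3*(19) = 63; iterating: T(2)=63, T(3)=-69, T(4)=18, T(5)=153, T(6)=-513, T(7)=1080, T(8)=-1701, T(9)=1863, T(10)=-486, T(11)=-4131, T(12)=13851, T(13)=-29160, T(14)=45927, T(15)=-50301, T(16)=13122, T(17)=111537; answer 111537
Stage 2: Y1 = 111537; d = 6; total draws C(14,5) = 2002; favorable C(6,3)*C(8,2) = 560; P = 40/143; answer 40/143

40/143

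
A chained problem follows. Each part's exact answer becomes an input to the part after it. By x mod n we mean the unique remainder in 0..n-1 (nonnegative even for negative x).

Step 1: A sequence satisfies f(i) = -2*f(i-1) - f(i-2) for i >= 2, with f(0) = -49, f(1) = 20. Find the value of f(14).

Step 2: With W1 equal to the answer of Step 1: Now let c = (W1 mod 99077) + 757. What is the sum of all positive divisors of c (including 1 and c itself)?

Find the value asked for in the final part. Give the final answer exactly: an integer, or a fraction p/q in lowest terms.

Step 1: f(2) = -2*(20) - 1*(-49) = 9; iterating: f(2)=9, f(3)=-38, f(4)=67, f(5)=-96, f(6)=125, f(7)=-154, f(8)=183, f(9)=-212, f(10)=241, f(11)=-270, f(12)=299, f(13)=-328, f(14)=357; answer 357
Step 2: W1 = 357; c = 1114; 1114 = 2 * 557; sigma = (1 + 2) * (1 + 557) = 3 * 558 = 1674; answer 1674

1674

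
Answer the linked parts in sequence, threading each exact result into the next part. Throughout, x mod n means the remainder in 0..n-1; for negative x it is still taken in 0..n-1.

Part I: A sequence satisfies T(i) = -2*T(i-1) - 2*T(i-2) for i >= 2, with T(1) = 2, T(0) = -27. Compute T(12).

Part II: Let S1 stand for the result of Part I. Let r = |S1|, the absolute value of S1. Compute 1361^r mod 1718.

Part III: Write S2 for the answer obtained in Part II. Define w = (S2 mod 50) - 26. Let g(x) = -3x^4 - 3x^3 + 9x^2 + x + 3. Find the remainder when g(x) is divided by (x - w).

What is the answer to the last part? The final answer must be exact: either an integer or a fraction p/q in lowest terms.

Part I: T(2) = -2*(2) - 2*(-27) = 50; iterating: T(2)=50, T(3)=-104, T(4)=108, T(5)=-8, T(6)=-200, T(7)=416, T(8)=-432, T(9)=32, T(10)=800, T(11)=-1664, T(12)=1728; answer 1728
Part II: S1 = 1728; r = 1728; squarings mod 1718: 1361^1=1361, 1361^2=317, 1361^4=845, 1361^8=1055, 1361^16=1479, 1361^32=427, 1361^64=221, 1361^128=737, 1361^256=281, 1361^512=1651, 1361^1024=1053; 1361^1728 = 1361^64 * 1361^128 * 1361^512 * 1361^1024 = 1551 (mod 1718); answer 1551
Part III: S2 = 1551; w = -25; remainder = value at the root: -3*(-25)^4 - 3*(-25)^3 + 9*(-25)^2 + 1*(-25)^1 + 3 = (-1171875) + (46875) + (5625) + (-25) + (3) = -1119397; answer -1119397

-1119397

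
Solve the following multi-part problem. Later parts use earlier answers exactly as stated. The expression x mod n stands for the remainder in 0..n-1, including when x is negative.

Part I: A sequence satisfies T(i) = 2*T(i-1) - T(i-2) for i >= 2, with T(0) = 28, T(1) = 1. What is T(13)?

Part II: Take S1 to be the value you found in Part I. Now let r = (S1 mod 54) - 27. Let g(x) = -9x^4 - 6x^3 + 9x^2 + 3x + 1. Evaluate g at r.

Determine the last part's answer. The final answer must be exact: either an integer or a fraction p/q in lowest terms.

Part I: T(2) = 2*(1) - 1*(28) = -26; iterating: T(2)=-26, T(3)=-53, T(4)=-80, T(5)=-107, T(6)=-134, T(7)=-161, T(8)=-188, T(9)=-215, T(10)=-242, T(11)=-269, T(12)=-296, T(13)=-323; answer -323
Part II: S1 = -323; r = -26; -9*(-26)^4 - 6*(-26)^3 + 9*(-26)^2 + 3*(-26)^1 + 1 = (-4112784) + (105456) + (6084) + (-78) + (1) = -4001321; answer -4001321

-4001321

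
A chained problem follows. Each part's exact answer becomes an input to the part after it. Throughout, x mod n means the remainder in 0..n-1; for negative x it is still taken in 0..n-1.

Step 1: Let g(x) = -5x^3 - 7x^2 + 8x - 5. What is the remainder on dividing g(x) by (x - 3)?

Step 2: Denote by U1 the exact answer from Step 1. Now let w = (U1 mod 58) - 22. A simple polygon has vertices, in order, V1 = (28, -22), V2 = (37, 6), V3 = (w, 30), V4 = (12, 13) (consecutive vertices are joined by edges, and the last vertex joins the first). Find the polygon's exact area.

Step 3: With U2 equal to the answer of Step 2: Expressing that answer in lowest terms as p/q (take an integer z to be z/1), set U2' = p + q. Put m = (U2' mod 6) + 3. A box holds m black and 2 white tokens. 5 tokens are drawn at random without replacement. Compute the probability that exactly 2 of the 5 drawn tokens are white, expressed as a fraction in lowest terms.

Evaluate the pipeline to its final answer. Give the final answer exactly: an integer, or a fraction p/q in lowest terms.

Step 1: remainder = value at the root: -5*(3)^3 - 7*(3)^2 + 8*(3)^1 - 5 = (-135) + (-63) + (24) + (-5) = -179; answer -179
Step 2: U1 = -179; w = 31; cross terms: (28*6 - 37*-22)=982, (37*30 - 31*6)=924, (31*13 - 12*30)=43, (12*-22 - 28*13)=-628; twice the area = |1321| = 1321; area = 1321/2; answer 1321/2
Step 3: U2 = 1321/2; threaded value p + q = 1323; m = 6; total draws C(8,5) = 56; favorable C(2,2)*C(6,3) = 20; P = 5/14; answer 5/14

5/14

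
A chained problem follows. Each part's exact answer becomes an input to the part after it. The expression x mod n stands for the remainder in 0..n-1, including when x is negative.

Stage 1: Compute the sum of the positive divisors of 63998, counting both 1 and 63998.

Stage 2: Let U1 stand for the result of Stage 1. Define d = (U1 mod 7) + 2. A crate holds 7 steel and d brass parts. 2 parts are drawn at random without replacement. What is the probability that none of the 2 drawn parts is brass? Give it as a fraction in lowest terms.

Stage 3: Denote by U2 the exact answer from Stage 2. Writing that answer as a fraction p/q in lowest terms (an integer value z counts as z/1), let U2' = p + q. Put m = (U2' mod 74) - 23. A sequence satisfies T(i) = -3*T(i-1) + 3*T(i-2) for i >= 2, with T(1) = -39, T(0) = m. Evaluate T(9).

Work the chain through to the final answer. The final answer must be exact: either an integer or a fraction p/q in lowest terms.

-1181709

Stage 1: 63998 = 2 * 11 * 2909; sigma = (1 + 2) * (1 + 11) * (1 + 2909) = 3 * 12 * 2910 = 104760; answer 104760
Stage 2: U1 = 104760; d = 7; total draws C(14,2) = 91; favorable C(7,2) = 21; P = 3/13; answer 3/13
Stage 3: U2 = 3/13; threaded value p + q = 16; m = -7; T(2) = -3*(-39) + 3*(-7) = 96; iterating: T(2)=96, T(3)=-405, T(4)=1503, T(5)=-5724, T(6)=21681, T(7)=-82215, T(8)=311688, T(9)=-1181709; answer -1181709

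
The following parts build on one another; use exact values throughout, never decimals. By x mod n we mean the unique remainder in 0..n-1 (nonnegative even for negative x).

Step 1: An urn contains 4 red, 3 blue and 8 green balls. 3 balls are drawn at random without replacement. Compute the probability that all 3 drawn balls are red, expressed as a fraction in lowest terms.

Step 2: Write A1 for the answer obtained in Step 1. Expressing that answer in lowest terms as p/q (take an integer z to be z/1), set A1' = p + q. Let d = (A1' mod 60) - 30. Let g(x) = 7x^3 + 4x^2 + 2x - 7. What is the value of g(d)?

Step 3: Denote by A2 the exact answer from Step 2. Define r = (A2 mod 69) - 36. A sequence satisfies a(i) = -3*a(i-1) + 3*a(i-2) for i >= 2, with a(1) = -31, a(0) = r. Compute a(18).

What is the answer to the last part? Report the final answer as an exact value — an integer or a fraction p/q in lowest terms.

Step 1: total draws C(15,3) = 455; favorable C(4,3) = 4; P = 4/455; answer 4/455
Step 2: A1 = 4/455; threaded value p + q = 459; d = 9; 7*(9)^3 + 4*(9)^2 + 2*(9)^1 - 7 = (5103) + (324) + (18) + (-7) = 5438; answer 5438
Step 3: A2 = 5438; r = 20; a(2) = -3*(-31) + 3*(20) = 153; iterating: a(2)=153, a(3)=-552, a(4)=2115, a(5)=-8001, a(6)=30348, a(7)=-115047, a(8)=436185, a(9)=-1653696, a(10)=6269643, a(11)=-23770017, a(12)=90118980, a(13)=-341666991, a(14)=1295357913, a(15)=-4911074712, a(16)=18619297875, a(17)=-70591117761, a(18)=267631246908; answer 267631246908

267631246908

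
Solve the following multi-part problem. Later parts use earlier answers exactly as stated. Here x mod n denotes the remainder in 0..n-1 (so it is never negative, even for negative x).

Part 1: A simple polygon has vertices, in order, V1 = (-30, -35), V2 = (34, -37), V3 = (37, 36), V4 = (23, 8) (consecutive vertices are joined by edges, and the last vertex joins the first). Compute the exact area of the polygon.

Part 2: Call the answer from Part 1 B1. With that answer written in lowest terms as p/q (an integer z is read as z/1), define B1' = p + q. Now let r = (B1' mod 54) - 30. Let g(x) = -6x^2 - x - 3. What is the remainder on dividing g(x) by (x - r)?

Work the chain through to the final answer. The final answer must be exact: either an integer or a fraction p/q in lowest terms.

Part 1: cross terms: (-30*-37 - 34*-35)=2300, (34*36 - 37*-37)=2593, (37*8 - 23*36)=-532, (23*-35 - -30*8)=-565; twice the area = |3796| = 3796; area = 1898; answer 1898
Part 2: B1 = 1898; threaded value p + q = 1899; r = -21; remainder = value at the root: -6*(-21)^2 - 1*(-21)^1 - 3 = (-2646) + (21) + (-3) = -2628; answer -2628

-2628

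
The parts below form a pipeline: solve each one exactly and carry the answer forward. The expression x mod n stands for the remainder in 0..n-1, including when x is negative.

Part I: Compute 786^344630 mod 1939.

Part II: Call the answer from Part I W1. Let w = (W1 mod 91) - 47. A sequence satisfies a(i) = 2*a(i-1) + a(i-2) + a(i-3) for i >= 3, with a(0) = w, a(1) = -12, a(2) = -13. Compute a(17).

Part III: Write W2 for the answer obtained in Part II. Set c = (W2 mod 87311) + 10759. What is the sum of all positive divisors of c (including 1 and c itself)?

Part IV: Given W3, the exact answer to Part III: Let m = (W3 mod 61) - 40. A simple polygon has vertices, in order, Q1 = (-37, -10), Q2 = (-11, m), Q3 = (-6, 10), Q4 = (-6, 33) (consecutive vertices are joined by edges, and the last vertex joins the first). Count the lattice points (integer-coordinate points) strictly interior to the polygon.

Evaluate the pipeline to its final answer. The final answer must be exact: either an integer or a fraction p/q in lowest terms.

868

Part I: squarings mod 1939: 786^1=786, 786^2=1194, 786^4=471, 786^8=795, 786^16=1850, 786^32=165, 786^64=79, 786^128=424, 786^256=1388, 786^512=1117, 786^1024=912, 786^2048=1852, 786^4096=1752, 786^8192=67, 786^16384=611, 786^32768=1033, 786^65536=639, 786^131072=1131, 786^262144=1360; 786^344630 = 786^2 * 786^4 * 786^16 * 786^32 * 786^512 * 786^16384 * 786^65536 * 786^262144 = 1425 (mod 1939); answer 1425
Part II: W1 = 1425; w = 13; a(3) = 2*(-13) + 1*(-12) + 1*(13) = -25; iterating: a(3)=-25, a(4)=-75, a(5)=-188, a(6)=-476, a(7)=-1215, a(8)=-3094, a(9)=-7879, a(10)=-20067, a(11)=-51107, a(12)=-130160, a(13)=-331494, a(14)=-844255, a(15)=-2150164, a(16)=-5476077, a(17)=-13946573; answer -13946573
Part III: W2 = -13946573; c = 33946; 33946 = 2 * 11 * 1543; sigma = (1 + 2) * (1 + 11) * (1 + 1543) = 3 * 12 * 1544 = 55584; answer 55584
Part IV: W3 = 55584; m = -27; cross terms: (-37*-27 - -11*-10)=889, (-11*10 - -6*-27)=-272, (-6*33 - -6*10)=-138, (-6*-10 - -37*33)=1281; twice the area = |1760| = 1760; area = 880; boundary points = 1 + 1 + 23 + 1 = 26; strictly interior points = area - boundary/2 + 1 = 868; answer 868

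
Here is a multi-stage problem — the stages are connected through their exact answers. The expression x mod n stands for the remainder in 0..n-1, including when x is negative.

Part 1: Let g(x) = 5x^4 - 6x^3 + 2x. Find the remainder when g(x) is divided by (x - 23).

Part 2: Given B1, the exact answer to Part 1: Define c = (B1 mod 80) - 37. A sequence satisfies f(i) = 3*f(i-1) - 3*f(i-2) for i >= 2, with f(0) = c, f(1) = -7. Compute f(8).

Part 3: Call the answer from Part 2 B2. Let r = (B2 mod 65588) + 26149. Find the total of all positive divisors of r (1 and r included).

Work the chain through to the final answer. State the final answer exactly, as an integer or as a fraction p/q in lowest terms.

Part 1: remainder = value at the root: 5*(23)^4 - 6*(23)^3 + 2*(23)^1 = (1399205) + (-73002) + (46) = 1326249; answer 1326249
Part 2: B1 = 1326249; c = -28; f(2) = 3*(-7) - 3*(-28) = 63; iterating: f(2)=63, f(3)=210, f(4)=441, f(5)=693, f(6)=756, f(7)=189, f(8)=-1701; answer -1701
Part 3: B2 = -1701; r = 90036; 90036 = 2^2 * 3^2 * 41 * 61; sigma = (1 + 2 + 4) * (1 + 3 + 9) * (1 + 41) * (1 + 61) = 7 * 13 * 42 * 62 = 236964; answer 236964

236964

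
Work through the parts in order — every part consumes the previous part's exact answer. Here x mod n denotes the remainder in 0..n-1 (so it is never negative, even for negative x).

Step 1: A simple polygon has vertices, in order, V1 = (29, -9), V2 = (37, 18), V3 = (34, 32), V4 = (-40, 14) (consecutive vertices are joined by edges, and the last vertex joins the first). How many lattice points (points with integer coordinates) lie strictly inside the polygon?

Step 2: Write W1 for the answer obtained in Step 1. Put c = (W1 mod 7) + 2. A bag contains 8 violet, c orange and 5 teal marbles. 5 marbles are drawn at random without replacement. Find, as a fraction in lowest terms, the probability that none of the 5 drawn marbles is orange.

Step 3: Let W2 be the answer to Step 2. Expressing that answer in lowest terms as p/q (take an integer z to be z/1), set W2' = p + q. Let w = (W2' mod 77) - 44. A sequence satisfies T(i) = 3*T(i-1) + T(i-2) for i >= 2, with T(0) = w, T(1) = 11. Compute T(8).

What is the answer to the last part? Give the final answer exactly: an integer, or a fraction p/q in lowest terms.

33685

Step 1: cross terms: (29*18 - 37*-9)=855, (37*32 - 34*18)=572, (34*14 - -40*32)=1756, (-40*-9 - 29*14)=-46; twice the area = |3137| = 3137; area = 3137/2; boundary points = 1 + 1 + 2 + 23 = 27; strictly interior points = area - boundary/2 + 1 = 1556; answer 1556
Step 2: W1 = 1556; c = 4; total draws C(17,5) = 6188; favorable C(13,5) = 1287; P = 99/476; answer 99/476
Step 3: W2 = 99/476; threaded value p + q = 575; w = -8; T(2) = 3*(11) + 1*(-8) = 25; iterating: T(2)=25, T(3)=86, T(4)=283, T(5)=935, T(6)=3088, T(7)=10199, T(8)=33685; answer 33685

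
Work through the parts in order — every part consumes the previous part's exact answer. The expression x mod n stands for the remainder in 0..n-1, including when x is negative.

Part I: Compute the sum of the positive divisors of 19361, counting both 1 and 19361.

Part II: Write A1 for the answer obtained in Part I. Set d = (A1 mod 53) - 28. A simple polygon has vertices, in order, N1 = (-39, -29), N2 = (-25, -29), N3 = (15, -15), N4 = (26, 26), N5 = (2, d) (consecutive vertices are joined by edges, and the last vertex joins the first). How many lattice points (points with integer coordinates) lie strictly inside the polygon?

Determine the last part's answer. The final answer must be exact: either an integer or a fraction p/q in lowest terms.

Part I: 19361 = 19 * 1019; sigma = (1 + 19) * (1 + 1019) = 20 * 1020 = 20400; answer 20400
Part II: A1 = 20400; d = 20; cross terms: (-39*-29 - -25*-29)=406, (-25*-15 - 15*-29)=810, (15*26 - 26*-15)=780, (26*20 - 2*26)=468, (2*-29 - -39*20)=722; twice the area = |3186| = 3186; area = 1593; boundary points = 14 + 2 + 1 + 6 + 1 = 24; strictly interior points = area - boundary/2 + 1 = 1582; answer 1582

1582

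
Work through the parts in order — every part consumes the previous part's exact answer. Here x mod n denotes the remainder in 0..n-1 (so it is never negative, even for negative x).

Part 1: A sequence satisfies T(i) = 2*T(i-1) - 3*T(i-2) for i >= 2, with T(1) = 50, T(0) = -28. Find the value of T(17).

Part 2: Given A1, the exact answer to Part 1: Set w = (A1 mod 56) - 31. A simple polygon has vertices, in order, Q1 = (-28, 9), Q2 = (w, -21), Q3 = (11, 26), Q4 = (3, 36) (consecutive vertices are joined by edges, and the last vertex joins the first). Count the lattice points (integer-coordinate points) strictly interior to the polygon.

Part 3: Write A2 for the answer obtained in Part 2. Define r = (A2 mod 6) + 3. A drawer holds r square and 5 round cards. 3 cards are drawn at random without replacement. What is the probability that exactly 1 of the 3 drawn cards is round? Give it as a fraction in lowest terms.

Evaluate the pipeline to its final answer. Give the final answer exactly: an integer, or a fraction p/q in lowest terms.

21/44

Part 1: T(2) = 2*(50) - 3*(-28) = 184; iterating: T(2)=184, T(3)=218, T(4)=-116, T(5)=-886, T(6)=-1424, T(7)=-190, T(8)=3892, T(9)=8354, T(10)=5032, T(11)=-14998, T(12)=-45092, T(13)=-45190, T(14)=44896, T(15)=225362, T(16)=316036, T(17)=-44014; answer -44014
Part 2: A1 = -44014; w = -29; cross terms: (-28*-21 - -29*9)=849, (-29*26 - 11*-21)=-523, (11*36 - 3*26)=318, (3*9 - -28*36)=1035; twice the area = |1679| = 1679; area = 1679/2; boundary points = 1 + 1 + 2 + 1 = 5; strictly interior points = area - boundary/2 + 1 = 838; answer 838
Part 3: A2 = 838; r = 7; total draws C(12,3) = 220; favorable C(5,1)*C(7,2) = 105; P = 21/44; answer 21/44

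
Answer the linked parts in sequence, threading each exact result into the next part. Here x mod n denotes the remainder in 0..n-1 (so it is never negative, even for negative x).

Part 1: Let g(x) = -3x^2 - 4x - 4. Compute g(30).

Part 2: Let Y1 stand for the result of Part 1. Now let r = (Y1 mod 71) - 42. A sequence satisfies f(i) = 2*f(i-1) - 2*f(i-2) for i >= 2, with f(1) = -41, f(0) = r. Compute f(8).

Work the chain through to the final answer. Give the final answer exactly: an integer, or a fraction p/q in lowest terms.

-416

Part 1: -3*(30)^2 - 4*(30)^1 - 4 = (-2700) + (-120) + (-4) = -2824; answer -2824
Part 2: Y1 = -2824; r = -26; f(2) = 2*(-41) - 2*(-26) = -30; iterating: f(2)=-30, f(3)=22, f(4)=104, f(5)=164, f(6)=120, f(7)=-88, f(8)=-416; answer -416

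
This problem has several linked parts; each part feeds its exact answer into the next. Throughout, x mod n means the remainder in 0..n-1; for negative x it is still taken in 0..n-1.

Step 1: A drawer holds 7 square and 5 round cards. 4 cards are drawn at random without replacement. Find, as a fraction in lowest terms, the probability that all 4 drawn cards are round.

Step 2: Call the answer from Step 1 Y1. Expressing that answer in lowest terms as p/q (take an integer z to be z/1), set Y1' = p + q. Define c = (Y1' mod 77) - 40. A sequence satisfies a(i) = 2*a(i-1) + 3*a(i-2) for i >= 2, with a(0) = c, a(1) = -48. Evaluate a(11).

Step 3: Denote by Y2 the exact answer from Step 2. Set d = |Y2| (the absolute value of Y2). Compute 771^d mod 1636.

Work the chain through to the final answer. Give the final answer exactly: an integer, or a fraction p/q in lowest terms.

Step 1: total draws C(12,4) = 495; favorable C(5,4) = 5; P = 1/99; answer 1/99
Step 2: Y1 = 1/99; threaded value p + q = 100; c = -17; a(2) = 2*(-48) + 3*(-17) = -147; iterating: a(2)=-147, a(3)=-438, a(4)=-1317, a(5)=-3948, a(6)=-11847, a(7)=-35538, a(8)=-106617, a(9)=-319848, a(10)=-959547, a(11)=-2878638; answer -2878638
Step 3: Y2 = -2878638; d = 2878638; squarings mod 1636: 771^1=771, 771^2=573, 771^4=1129, 771^8=197, 771^16=1181, 771^32=889, 771^64=133, 771^128=1329, 771^256=997, 771^512=957, 771^1024=1325, 771^2048=197, 771^4096=1181, 771^8192=889, 771^16384=133, 771^32768=1329, 771^65536=997, 771^131072=957, 771^262144=1325, 771^524288=197, 771^1048576=1181, 771^2097152=889; 771^2878638 = 771^2 * 771^4 * 771^8 * 771^32 * 771^128 * 771^1024 * 771^2048 * 771^8192 * 771^16384 * 771^32768 * 771^65536 * 771^131072 * 771^524288 * 771^2097152 = 649 (mod 1636); answer 649

649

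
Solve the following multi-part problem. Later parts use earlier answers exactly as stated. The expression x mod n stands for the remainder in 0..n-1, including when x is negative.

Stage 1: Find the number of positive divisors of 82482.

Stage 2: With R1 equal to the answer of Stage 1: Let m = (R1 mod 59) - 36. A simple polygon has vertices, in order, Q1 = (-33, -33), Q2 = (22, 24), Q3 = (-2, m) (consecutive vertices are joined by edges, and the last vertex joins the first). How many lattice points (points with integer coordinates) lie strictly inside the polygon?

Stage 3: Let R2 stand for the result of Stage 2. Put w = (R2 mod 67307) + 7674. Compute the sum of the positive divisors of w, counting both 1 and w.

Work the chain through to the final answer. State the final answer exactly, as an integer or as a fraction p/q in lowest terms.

12300

Stage 1: 82482 = 2 * 3 * 59 * 233; number of divisors = (1+1) * (1+1) * (1+1) * (1+1) = 16; answer 16
Stage 2: R1 = 16; m = -20; cross terms: (-33*24 - 22*-33)=-66, (22*-20 - -2*24)=-392, (-2*-33 - -33*-20)=-594; twice the area = |-1052| = 1052; area = 526; boundary points = 1 + 4 + 1 = 6; strictly interior points = area - boundary/2 + 1 = 524; answer 524
Stage 3: R2 = 524; w = 8198; 8198 = 2 * 4099; sigma = (1 + 2) * (1 + 4099) = 3 * 4100 = 12300; answer 12300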